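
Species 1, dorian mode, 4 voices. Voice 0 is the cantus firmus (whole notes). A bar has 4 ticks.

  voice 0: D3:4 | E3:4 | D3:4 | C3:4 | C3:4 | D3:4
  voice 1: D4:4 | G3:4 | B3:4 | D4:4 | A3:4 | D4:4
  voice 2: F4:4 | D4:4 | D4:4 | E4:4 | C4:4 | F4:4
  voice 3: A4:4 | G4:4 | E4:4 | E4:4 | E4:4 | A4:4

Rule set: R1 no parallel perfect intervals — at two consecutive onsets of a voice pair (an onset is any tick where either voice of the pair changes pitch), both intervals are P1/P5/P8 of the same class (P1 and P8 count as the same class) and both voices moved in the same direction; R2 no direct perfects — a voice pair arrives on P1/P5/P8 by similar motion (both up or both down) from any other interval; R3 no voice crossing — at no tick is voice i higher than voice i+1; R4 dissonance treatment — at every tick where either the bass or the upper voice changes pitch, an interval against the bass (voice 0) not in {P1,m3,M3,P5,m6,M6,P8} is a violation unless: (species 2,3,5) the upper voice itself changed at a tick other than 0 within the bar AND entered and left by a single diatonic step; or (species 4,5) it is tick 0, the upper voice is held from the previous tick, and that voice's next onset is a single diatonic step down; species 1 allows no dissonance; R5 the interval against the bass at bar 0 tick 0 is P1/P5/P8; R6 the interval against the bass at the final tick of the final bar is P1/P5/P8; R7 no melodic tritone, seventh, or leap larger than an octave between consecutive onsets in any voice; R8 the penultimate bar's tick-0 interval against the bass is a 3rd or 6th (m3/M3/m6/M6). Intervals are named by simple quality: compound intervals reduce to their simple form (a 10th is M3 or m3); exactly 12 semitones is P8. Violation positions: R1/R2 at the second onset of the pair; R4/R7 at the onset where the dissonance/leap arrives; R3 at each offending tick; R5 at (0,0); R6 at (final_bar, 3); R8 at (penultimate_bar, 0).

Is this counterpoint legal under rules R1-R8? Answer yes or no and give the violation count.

bar 0: v0=D3 v1=D4 v2=F4 v3=A4 (P5)
bar 1: v0=E3 v1=G3 v2=D4 v3=G4 (m3)
bar 2: v0=D3 v1=B3 v2=D4 v3=E4 (M2)
bar 3: v0=C3 v1=D4 v2=E4 v3=E4 (M3)
bar 4: v0=C3 v1=A3 v2=C4 v3=E4 (M3)
bar 5: v0=D3 v1=D4 v2=F4 v3=A4 (P5)
  R5 @ bar0.0: opens on m3
  R2 @ bar1.0: D4/F4 m3 -> G3/D4 P5 similar
  R2 @ bar1.0: D4/A4 P5 -> G3/G4 P8 similar
  R4 @ bar1.0: E3/D4 m7 untreated
  R4 @ bar2.0: D3/E4 M2 untreated
  R4 @ bar3.0: C3/D4 M2 untreated
  R8 @ bar4.0: penult P8 not 3rd/6th
  R1 @ bar5.0: A3/E4 P5 -> D4/A4 P5 similar
  R2 @ bar5.0: C3/A3 M6 -> D3/D4 P8 similar
  R2 @ bar5.0: C3/E4 M3 -> D3/A4 P5 similar
  R6 @ bar5.3: closes on m3

No (11 violations)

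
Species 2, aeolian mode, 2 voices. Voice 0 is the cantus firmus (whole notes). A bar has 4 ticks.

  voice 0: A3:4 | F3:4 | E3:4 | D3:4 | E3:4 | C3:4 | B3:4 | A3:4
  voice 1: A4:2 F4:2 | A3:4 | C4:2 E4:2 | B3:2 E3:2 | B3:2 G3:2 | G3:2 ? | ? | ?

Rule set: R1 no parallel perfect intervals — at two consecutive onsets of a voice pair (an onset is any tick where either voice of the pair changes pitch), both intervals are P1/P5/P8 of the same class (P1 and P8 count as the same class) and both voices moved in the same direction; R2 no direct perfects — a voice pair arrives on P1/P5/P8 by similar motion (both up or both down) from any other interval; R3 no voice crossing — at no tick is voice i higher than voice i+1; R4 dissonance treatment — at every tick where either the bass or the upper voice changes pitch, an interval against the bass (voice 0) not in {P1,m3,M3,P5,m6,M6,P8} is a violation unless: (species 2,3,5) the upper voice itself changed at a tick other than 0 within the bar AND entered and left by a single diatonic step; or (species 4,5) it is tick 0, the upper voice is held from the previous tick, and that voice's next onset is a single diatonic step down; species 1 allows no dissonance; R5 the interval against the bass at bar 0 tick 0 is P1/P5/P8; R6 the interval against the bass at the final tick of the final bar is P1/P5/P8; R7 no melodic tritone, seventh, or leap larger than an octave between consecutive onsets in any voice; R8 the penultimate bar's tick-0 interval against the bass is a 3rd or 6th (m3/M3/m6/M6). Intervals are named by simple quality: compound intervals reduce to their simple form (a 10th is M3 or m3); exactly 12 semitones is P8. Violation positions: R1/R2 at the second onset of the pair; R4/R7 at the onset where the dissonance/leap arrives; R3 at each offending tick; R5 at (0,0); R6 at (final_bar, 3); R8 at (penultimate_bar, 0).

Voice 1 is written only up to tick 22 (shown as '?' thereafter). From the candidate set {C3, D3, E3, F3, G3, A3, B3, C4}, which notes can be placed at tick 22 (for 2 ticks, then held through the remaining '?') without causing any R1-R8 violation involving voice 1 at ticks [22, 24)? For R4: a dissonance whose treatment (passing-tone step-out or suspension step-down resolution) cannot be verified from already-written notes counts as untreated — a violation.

{A3, C3, C4, E3, G3}

C3: legal
D3: violates R4
E3: legal
F3: violates R4
G3: legal
A3: legal
B3: violates R4
C4: legal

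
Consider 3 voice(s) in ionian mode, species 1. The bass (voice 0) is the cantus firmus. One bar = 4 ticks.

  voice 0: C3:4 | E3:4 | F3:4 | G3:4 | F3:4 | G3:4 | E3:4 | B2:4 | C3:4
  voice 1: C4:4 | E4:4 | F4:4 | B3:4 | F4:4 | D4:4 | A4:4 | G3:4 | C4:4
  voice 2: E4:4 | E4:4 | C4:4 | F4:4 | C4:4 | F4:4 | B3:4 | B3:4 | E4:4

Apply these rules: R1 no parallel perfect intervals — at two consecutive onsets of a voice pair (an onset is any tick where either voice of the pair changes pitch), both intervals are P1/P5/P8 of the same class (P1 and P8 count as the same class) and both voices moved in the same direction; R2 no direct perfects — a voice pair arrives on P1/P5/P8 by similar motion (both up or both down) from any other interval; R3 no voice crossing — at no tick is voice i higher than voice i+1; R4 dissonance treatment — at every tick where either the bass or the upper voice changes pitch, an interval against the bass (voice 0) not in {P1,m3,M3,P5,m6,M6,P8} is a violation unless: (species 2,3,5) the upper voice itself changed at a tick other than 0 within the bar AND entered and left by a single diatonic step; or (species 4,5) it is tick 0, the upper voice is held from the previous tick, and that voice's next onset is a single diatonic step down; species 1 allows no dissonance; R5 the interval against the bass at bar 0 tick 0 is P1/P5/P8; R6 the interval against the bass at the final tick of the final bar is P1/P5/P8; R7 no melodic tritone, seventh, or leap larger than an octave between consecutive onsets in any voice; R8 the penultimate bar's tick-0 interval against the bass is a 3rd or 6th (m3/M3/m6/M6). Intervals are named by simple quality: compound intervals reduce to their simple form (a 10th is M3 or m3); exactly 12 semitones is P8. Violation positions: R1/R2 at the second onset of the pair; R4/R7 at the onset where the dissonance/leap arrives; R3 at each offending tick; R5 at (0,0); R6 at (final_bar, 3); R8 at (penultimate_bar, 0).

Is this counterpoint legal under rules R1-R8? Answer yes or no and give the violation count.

bar 0: v0=C3 v1=C4 v2=E4 (M3)
bar 1: v0=E3 v1=E4 v2=E4 (P8)
bar 2: v0=F3 v1=F4 v2=C4 (P5)
bar 3: v0=G3 v1=B3 v2=F4 (m7)
bar 4: v0=F3 v1=F4 v2=C4 (P5)
bar 5: v0=G3 v1=D4 v2=F4 (m7)
bar 6: v0=E3 v1=A4 v2=B3 (P5)
bar 7: v0=B2 v1=G3 v2=B3 (P8)
bar 8: v0=C3 v1=C4 v2=E4 (M3)
  R5 @ bar0.0: opens on M3
  R1 @ bar1.0: C3/C4 P8 -> E3/E4 P8 similar
  R1 @ bar2.0: E3/E4 P8 -> F3/F4 P8 similar
  R3 @ bar2.0: F4 above C4
  R3 @ bar2.1: F4 above C4
  R3 @ bar2.2: F4 above C4
  R3 @ bar2.3: F4 above C4
  R4 @ bar3.0: G3/F4 m7 untreated
  R7 @ bar3.0: F4->B3 leap 6st
  R2 @ bar4.0: G3/F4 m7 -> F3/C4 P5 similar
  R3 @ bar4.0: F4 above C4
  R7 @ bar4.0: B3->F4 leap 6st
  R3 @ bar4.1: F4 above C4
  R3 @ bar4.2: F4 above C4
  R3 @ bar4.3: F4 above C4
  R4 @ bar5.0: G3/F4 m7 untreated
  R2 @ bar6.0: G3/F4 m7 -> E3/B3 P5 similar
  R3 @ bar6.0: A4 above B3
  R4 @ bar6.0: E3/A4 P4 untreated
  R7 @ bar6.0: F4->B3 leap 6st
  R3 @ bar6.1: A4 above B3
  R3 @ bar6.2: A4 above B3
  R3 @ bar6.3: A4 above B3
  R7 @ bar7.0: A4->G3 leap 14st
  R8 @ bar7.0: penult P8 not 3rd/6th
  R2 @ bar8.0: B2/G3 m6 -> C3/C4 P8 similar
  R6 @ bar8.3: closes on M3

No (27 violations)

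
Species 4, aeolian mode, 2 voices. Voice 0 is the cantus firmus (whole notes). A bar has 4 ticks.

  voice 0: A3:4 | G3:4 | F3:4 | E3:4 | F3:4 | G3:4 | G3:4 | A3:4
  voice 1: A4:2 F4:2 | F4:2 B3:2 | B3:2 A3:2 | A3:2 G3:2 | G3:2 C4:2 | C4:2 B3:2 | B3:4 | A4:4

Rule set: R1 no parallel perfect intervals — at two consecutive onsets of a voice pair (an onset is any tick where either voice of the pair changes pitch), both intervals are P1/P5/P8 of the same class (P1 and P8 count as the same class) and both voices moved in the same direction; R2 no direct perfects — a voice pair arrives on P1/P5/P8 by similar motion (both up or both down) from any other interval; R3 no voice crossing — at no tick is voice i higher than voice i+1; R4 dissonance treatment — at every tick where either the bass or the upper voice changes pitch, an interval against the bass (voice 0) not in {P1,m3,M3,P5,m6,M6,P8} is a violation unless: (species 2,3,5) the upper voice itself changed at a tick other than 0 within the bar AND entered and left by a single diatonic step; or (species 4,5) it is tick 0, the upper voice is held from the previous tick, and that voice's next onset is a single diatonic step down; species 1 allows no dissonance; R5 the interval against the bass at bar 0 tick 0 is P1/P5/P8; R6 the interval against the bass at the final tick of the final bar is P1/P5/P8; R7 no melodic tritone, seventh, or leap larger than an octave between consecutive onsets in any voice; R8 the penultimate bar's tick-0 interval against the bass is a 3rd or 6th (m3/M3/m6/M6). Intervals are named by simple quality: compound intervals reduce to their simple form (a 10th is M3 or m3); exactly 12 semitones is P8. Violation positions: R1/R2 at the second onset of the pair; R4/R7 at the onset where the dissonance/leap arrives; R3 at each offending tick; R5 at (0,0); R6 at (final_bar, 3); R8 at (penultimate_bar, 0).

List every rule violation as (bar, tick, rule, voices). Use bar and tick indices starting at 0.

bar 0: v0=A3 v1=A4 downbeat P8
bar 1: v0=G3 v1=F4 downbeat m7
bar 2: v0=F3 v1=B3 downbeat TT
bar 3: v0=E3 v1=A3 downbeat P4
bar 4: v0=F3 v1=G3 downbeat M2
bar 5: v0=G3 v1=C4 downbeat P4
bar 6: v0=G3 v1=B3 downbeat M3
bar 7: v0=A3 v1=A4 downbeat P8
  -> R4 @ bar 1 tick 0 v(0, 1): G3/F4 m7 untreated
  -> R7 @ bar 1 tick 2 v(1,): F4->B3 leap 6st
  -> R4 @ bar 4 tick 0 v(0, 1): F3/G3 M2 untreated
  -> R2 @ bar 7 tick 0 v(0, 1): G3/B3 M3 -> A3/A4 P8 similar
  -> R7 @ bar 7 tick 0 v(1,): B3->A4 leap 10st

(1, 0, R4, (0, 1))
(1, 2, R7, (1,))
(4, 0, R4, (0, 1))
(7, 0, R2, (0, 1))
(7, 0, R7, (1,))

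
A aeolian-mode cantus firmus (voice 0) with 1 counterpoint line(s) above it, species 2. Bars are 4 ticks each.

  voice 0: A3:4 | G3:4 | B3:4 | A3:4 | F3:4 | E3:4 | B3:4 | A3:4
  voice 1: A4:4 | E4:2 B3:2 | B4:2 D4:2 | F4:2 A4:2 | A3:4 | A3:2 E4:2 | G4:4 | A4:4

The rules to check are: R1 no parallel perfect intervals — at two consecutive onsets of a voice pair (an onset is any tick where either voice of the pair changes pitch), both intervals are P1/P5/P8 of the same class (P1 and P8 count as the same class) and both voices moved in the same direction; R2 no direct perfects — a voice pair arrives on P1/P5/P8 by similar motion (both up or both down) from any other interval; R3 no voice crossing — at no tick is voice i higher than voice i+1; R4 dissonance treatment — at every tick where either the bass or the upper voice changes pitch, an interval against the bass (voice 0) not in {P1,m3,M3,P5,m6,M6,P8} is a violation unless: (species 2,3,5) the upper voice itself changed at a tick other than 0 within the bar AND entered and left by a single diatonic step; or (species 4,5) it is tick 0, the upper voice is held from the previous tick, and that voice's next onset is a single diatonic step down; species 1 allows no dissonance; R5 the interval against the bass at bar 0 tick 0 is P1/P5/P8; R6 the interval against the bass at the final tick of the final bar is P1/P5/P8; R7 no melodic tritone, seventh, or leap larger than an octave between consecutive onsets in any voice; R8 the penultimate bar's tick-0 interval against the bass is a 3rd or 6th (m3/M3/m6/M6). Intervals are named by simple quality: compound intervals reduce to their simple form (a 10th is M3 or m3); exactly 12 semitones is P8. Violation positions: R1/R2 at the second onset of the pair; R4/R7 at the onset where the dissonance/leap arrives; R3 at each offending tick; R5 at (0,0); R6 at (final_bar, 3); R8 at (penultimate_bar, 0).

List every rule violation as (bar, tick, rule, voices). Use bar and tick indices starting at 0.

(2, 0, R2, (0, 1))
(5, 0, R4, (0, 1))

bar 0: v0=A3 v1=A4 downbeat P8
bar 1: v0=G3 v1=E4 downbeat M6
bar 2: v0=B3 v1=B4 downbeat P8
bar 3: v0=A3 v1=F4 downbeat m6
bar 4: v0=F3 v1=A3 downbeat M3
bar 5: v0=E3 v1=A3 downbeat P4
bar 6: v0=B3 v1=G4 downbeat m6
bar 7: v0=A3 v1=A4 downbeat P8
  -> R2 @ bar 2 tick 0 v(0, 1): G3/B3 M3 -> B3/B4 P8 similar
  -> R4 @ bar 5 tick 0 v(0, 1): E3/A3 P4 untreated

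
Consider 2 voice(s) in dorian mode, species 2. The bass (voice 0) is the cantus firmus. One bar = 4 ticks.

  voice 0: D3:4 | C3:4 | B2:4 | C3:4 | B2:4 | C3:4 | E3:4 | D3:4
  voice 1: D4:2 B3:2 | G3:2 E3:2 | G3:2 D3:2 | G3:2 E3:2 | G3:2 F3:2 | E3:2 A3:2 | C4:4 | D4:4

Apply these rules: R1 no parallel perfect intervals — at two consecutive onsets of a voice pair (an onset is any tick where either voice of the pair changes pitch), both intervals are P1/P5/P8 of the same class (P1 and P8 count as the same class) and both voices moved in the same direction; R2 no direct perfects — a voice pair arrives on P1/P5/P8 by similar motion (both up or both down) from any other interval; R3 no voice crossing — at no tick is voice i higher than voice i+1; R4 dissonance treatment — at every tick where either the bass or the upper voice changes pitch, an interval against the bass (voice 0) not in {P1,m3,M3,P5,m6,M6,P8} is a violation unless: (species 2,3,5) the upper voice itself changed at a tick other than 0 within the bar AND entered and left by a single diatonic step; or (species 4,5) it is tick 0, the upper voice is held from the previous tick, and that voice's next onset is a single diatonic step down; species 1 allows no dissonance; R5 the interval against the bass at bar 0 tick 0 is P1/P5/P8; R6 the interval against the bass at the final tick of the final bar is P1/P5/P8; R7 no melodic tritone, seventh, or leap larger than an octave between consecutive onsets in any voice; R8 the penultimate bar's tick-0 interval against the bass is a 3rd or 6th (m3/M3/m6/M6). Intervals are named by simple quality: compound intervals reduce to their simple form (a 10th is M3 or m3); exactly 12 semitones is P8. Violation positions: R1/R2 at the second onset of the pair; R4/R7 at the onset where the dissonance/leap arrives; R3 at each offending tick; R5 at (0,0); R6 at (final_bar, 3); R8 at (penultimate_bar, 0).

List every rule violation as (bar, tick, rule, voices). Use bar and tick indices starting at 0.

(1, 0, R2, (0, 1))
(3, 0, R2, (0, 1))

bar 0: v0=D3 v1=D4 downbeat P8
bar 1: v0=C3 v1=G3 downbeat P5
bar 2: v0=B2 v1=G3 downbeat m6
bar 3: v0=C3 v1=G3 downbeat P5
bar 4: v0=B2 v1=G3 downbeat m6
bar 5: v0=C3 v1=E3 downbeat M3
bar 6: v0=E3 v1=C4 downbeat m6
bar 7: v0=D3 v1=D4 downbeat P8
  -> R2 @ bar 1 tick 0 v(0, 1): D3/B3 M6 -> C3/G3 P5 similar
  -> R2 @ bar 3 tick 0 v(0, 1): B2/D3 m3 -> C3/G3 P5 similar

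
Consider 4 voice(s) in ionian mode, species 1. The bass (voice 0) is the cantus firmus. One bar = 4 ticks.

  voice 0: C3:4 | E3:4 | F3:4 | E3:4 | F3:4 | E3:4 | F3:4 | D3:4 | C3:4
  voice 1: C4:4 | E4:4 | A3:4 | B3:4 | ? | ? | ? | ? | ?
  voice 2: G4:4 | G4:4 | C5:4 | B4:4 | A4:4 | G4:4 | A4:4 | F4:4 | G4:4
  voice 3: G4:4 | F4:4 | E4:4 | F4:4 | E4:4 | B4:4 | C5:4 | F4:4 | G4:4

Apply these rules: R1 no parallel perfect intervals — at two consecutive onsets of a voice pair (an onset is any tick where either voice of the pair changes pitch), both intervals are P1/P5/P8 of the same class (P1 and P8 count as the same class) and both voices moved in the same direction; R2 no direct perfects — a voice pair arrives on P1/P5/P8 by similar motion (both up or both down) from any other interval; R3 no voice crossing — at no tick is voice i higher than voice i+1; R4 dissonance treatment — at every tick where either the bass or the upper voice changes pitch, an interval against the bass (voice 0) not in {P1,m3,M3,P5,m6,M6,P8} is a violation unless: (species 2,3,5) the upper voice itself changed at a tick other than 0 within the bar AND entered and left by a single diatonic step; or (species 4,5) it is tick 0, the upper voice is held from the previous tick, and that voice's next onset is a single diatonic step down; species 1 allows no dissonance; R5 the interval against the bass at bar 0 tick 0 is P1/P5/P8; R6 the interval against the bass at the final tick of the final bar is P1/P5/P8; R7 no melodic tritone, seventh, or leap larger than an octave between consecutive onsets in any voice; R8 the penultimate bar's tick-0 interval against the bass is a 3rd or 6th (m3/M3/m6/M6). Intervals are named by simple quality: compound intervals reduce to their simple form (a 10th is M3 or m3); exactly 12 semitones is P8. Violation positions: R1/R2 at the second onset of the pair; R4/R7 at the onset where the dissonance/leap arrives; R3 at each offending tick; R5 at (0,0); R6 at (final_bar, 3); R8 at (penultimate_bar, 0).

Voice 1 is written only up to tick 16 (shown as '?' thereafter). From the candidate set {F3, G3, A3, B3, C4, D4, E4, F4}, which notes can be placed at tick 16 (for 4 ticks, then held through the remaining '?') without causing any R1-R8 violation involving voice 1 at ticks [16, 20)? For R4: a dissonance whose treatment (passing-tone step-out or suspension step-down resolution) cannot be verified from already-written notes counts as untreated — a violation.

{D4}

F3: violates R7
G3: violates R4
A3: violates R1,R2
B3: violates R4
C4: violates R1
D4: legal
E4: violates R4
F4: violates R2,R7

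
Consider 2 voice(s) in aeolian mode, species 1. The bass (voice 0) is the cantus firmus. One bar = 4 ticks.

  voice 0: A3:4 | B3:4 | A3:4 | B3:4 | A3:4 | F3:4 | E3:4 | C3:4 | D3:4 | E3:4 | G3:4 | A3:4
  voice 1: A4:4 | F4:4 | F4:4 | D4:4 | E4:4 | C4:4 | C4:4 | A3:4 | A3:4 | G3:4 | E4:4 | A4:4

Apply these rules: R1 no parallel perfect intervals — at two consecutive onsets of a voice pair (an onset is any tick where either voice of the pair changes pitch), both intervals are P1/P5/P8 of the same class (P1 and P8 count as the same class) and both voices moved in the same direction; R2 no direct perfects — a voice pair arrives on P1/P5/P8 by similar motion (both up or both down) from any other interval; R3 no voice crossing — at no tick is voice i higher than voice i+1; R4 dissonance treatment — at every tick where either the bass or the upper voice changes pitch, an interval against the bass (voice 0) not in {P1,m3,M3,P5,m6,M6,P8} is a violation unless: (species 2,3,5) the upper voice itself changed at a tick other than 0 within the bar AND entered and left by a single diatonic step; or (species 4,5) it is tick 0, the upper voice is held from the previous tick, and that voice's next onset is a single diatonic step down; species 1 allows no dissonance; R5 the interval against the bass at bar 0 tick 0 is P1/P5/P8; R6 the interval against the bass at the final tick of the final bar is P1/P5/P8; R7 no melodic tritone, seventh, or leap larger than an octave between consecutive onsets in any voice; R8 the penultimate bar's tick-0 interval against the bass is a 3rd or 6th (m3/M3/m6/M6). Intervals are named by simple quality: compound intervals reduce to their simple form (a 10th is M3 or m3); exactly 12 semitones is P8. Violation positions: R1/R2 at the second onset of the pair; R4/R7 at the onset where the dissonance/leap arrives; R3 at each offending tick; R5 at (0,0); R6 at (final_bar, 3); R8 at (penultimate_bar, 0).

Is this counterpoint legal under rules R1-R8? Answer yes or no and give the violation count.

bar 0: v0=A3 v1=A4 (P8)
bar 1: v0=B3 v1=F4 (TT)
bar 2: v0=A3 v1=F4 (m6)
bar 3: v0=B3 v1=D4 (m3)
bar 4: v0=A3 v1=E4 (P5)
bar 5: v0=F3 v1=C4 (P5)
bar 6: v0=E3 v1=C4 (m6)
bar 7: v0=C3 v1=A3 (M6)
bar 8: v0=D3 v1=A3 (P5)
bar 9: v0=E3 v1=G3 (m3)
bar 10: v0=G3 v1=E4 (M6)
bar 11: v0=A3 v1=A4 (P8)
  R4 @ bar1.0: B3/F4 TT untreated
  R1 @ bar5.0: A3/E4 P5 -> F3/C4 P5 similar
  R2 @ bar11.0: G3/E4 M6 -> A3/A4 P8 similar

No (3 violations)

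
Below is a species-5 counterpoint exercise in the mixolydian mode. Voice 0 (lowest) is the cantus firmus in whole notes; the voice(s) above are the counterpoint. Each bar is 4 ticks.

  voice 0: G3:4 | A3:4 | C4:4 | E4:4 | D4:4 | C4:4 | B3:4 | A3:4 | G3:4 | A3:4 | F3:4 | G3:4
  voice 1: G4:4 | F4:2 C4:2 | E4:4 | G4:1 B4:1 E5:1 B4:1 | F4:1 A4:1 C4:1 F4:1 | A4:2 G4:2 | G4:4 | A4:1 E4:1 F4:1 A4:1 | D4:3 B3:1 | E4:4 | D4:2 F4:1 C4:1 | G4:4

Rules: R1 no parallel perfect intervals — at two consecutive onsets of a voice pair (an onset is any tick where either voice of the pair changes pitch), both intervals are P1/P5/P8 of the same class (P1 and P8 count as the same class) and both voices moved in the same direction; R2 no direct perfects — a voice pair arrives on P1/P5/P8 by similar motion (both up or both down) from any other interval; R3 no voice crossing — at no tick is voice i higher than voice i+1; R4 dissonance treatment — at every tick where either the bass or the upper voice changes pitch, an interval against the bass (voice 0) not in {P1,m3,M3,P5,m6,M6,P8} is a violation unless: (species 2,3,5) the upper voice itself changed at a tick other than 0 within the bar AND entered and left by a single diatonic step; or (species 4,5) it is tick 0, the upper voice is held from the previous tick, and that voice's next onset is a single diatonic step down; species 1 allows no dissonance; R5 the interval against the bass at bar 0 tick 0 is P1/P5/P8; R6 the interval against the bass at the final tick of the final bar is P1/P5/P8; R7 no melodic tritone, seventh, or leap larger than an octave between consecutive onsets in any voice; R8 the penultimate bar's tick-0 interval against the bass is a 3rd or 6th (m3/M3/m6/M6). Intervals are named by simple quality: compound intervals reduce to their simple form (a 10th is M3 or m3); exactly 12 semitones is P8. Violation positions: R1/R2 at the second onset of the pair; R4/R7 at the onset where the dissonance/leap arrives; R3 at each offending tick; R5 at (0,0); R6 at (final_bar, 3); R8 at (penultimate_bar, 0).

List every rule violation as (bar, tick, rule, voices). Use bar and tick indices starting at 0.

(4, 0, R7, (1,))
(4, 2, R3, (0, 1))
(4, 2, R4, (0, 1))
(8, 0, R2, (0, 1))
(9, 0, R2, (0, 1))
(11, 0, R2, (0, 1))

bar 0: v0=G3 v1=G4 downbeat P8
bar 1: v0=A3 v1=F4 downbeat m6
bar 2: v0=C4 v1=E4 downbeat M3
bar 3: v0=E4 v1=G4 downbeat m3
bar 4: v0=D4 v1=F4 downbeat m3
bar 5: v0=C4 v1=A4 downbeat M6
bar 6: v0=B3 v1=G4 downbeat m6
bar 7: v0=A3 v1=A4 downbeat P8
bar 8: v0=G3 v1=D4 downbeat P5
bar 9: v0=A3 v1=E4 downbeat P5
bar 10: v0=F3 v1=D4 downbeat M6
bar 11: v0=G3 v1=G4 downbeat P8
  -> R7 @ bar 4 tick 0 v(1,): B4->F4 leap 6st
  -> R3 @ bar 4 tick 2 v(0, 1): D4 above C4
  -> R4 @ bar 4 tick 2 v(0, 1): D4/C4 M2 untreated
  -> R2 @ bar 8 tick 0 v(0, 1): A3/A4 P8 -> G3/D4 P5 similar
  -> R2 @ bar 9 tick 0 v(0, 1): G3/B3 M3 -> A3/E4 P5 similar
  -> R2 @ bar 11 tick 0 v(0, 1): F3/C4 P5 -> G3/G4 P8 similar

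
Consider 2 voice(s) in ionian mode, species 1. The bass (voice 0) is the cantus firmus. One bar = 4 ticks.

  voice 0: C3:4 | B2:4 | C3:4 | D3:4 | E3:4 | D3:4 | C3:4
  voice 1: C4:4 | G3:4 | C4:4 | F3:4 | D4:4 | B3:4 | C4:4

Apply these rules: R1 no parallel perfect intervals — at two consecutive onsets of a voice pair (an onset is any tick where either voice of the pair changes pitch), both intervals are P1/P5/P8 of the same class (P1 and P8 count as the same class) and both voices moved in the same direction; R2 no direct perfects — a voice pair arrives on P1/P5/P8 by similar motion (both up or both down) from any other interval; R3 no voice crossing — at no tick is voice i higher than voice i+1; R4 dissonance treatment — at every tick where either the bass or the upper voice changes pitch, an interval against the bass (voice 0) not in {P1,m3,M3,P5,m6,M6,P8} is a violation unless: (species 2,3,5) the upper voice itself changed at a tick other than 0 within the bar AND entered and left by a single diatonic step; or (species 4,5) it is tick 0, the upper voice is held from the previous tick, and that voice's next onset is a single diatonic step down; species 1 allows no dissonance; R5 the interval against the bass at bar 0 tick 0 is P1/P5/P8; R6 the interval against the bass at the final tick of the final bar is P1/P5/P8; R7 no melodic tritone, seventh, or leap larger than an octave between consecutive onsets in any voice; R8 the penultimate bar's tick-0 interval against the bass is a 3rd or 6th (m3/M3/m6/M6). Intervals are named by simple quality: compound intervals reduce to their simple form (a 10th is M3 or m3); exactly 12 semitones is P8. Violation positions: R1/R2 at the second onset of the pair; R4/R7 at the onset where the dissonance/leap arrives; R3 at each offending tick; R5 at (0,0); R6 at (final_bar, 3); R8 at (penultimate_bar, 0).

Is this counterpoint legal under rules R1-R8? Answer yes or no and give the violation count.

No (2 violations)

bar 0: v0=C3 v1=C4 (P8)
bar 1: v0=B2 v1=G3 (m6)
bar 2: v0=C3 v1=C4 (P8)
bar 3: v0=D3 v1=F3 (m3)
bar 4: v0=E3 v1=D4 (m7)
bar 5: v0=D3 v1=B3 (M6)
bar 6: v0=C3 v1=C4 (P8)
  R2 @ bar2.0: B2/G3 m6 -> C3/C4 P8 similar
  R4 @ bar4.0: E3/D4 m7 untreated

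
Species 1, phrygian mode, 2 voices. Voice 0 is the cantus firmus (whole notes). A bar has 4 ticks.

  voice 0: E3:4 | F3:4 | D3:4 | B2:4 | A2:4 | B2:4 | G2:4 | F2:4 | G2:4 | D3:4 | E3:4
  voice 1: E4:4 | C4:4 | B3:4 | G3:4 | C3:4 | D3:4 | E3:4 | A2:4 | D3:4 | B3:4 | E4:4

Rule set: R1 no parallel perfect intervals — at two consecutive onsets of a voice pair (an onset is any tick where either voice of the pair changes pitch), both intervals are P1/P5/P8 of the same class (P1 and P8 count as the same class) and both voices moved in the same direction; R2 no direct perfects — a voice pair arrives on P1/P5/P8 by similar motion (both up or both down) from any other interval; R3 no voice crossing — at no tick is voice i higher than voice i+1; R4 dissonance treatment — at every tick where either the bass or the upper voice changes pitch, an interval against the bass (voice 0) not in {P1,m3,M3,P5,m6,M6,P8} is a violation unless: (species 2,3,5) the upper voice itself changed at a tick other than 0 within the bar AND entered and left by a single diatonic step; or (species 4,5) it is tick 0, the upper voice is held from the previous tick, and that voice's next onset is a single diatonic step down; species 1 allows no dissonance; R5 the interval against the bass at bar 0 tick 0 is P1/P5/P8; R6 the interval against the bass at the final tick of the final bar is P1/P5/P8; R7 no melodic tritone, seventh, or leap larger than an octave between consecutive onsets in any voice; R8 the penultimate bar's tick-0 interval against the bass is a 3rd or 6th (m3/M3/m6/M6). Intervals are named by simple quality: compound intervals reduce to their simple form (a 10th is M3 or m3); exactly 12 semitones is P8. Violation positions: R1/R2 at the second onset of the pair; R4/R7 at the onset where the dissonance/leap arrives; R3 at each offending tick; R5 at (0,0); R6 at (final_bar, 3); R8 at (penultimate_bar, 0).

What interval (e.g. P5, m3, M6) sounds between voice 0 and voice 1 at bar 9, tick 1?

voice 0=D3 voice 1=B3 -> M6

M6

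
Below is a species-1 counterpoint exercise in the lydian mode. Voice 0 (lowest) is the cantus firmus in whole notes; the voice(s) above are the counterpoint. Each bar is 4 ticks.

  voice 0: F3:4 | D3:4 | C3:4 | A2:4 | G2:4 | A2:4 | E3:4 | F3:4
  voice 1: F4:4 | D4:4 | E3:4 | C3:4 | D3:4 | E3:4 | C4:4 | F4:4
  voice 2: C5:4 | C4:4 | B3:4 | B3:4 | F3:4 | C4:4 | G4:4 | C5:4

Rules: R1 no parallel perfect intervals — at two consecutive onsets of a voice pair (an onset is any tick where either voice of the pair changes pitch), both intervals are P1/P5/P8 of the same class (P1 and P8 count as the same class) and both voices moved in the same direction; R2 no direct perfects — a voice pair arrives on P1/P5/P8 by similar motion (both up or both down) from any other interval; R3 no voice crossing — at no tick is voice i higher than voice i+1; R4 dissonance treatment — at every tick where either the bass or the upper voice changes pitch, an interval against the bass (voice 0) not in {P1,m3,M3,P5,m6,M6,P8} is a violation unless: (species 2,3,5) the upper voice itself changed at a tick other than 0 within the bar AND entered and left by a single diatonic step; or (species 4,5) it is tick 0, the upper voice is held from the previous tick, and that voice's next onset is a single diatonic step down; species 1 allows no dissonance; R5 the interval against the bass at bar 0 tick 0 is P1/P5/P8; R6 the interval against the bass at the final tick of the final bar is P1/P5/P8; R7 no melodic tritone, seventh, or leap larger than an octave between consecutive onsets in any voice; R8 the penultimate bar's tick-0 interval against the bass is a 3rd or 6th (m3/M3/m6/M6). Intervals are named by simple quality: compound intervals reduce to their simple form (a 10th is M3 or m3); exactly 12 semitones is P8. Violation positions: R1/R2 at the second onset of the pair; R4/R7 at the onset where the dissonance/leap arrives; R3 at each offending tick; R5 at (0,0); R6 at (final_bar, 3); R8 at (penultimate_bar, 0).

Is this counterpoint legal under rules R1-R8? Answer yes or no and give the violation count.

No (17 violations)

bar 0: v0=F3 v1=F4 v2=C5 (P5)
bar 1: v0=D3 v1=D4 v2=C4 (m7)
bar 2: v0=C3 v1=E3 v2=B3 (M7)
bar 3: v0=A2 v1=C3 v2=B3 (M2)
bar 4: v0=G2 v1=D3 v2=F3 (m7)
bar 5: v0=A2 v1=E3 v2=C4 (m3)
bar 6: v0=E3 v1=C4 v2=G4 (m3)
bar 7: v0=F3 v1=F4 v2=C5 (P5)
  R1 @ bar1.0: F3/F4 P8 -> D3/D4 P8 similar
  R3 @ bar1.0: D4 above C4
  R4 @ bar1.0: D3/C4 m7 untreated
  R3 @ bar1.1: D4 above C4
  R3 @ bar1.2: D4 above C4
  R3 @ bar1.3: D4 above C4
  R2 @ bar2.0: D4/C4 M2 -> E3/B3 P5 similar
  R4 @ bar2.0: C3/B3 M7 untreated
  R7 @ bar2.0: D4->E3 leap 10st
  R4 @ bar3.0: A2/B3 M2 untreated
  R4 @ bar4.0: G2/F3 m7 untreated
  R7 @ bar4.0: B3->F3 leap 6st
  R1 @ bar5.0: G2/D3 P5 -> A2/E3 P5 similar
  R2 @ bar6.0: E3/C4 m6 -> C4/G4 P5 similar
  R1 @ bar7.0: C4/G4 P5 -> F4/C5 P5 similar
  R2 @ bar7.0: E3/C4 m6 -> F3/F4 P8 similar
  R2 @ bar7.0: E3/G4 m3 -> F3/C5 P5 similar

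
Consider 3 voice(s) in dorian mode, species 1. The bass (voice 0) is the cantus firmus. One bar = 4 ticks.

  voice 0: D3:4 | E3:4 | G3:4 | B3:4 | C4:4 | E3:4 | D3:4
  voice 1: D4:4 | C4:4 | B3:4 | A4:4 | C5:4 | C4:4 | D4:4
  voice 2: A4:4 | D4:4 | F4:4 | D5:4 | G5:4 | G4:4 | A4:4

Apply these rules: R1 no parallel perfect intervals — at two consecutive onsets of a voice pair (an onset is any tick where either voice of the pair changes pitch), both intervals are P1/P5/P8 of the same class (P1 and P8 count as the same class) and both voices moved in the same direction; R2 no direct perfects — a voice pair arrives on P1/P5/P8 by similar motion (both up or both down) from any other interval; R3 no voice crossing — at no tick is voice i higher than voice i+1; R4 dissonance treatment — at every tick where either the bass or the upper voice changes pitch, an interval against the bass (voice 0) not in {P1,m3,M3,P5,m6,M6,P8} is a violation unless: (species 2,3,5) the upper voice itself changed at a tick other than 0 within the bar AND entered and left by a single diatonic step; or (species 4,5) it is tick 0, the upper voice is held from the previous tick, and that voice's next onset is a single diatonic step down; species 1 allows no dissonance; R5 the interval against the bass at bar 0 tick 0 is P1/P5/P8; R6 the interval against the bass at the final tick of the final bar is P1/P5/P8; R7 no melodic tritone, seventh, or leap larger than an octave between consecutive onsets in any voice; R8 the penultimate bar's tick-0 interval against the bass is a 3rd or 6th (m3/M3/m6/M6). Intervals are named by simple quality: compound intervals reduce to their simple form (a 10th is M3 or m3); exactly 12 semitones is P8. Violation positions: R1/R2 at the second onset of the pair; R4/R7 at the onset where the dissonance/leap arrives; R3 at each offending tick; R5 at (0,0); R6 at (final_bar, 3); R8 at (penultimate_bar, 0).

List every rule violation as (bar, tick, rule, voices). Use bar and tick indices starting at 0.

bar 0: v0=D3 v1=D4 v2=A4 downbeat P5
bar 1: v0=E3 v1=C4 v2=D4 downbeat m7
bar 2: v0=G3 v1=B3 v2=F4 downbeat m7
bar 3: v0=B3 v1=A4 v2=D5 downbeat m3
bar 4: v0=C4 v1=C5 v2=G5 downbeat P5
bar 5: v0=E3 v1=C4 v2=G4 downbeat m3
bar 6: v0=D3 v1=D4 v2=A4 downbeat P5
  -> R4 @ bar 1 tick 0 v(0, 2): E3/D4 m7 untreated
  -> R4 @ bar 2 tick 0 v(0, 2): G3/F4 m7 untreated
  -> R4 @ bar 3 tick 0 v(0, 1): B3/A4 m7 untreated
  -> R7 @ bar 3 tick 0 v(1,): B3->A4 leap 10st
  -> R2 @ bar 4 tick 0 v(0, 1): B3/A4 m7 -> C4/C5 P8 similar
  -> R2 @ bar 4 tick 0 v(0, 2): B3/D5 m3 -> C4/G5 P5 similar
  -> R2 @ bar 4 tick 0 v(1, 2): A4/D5 P4 -> C5/G5 P5 similar
  -> R1 @ bar 5 tick 0 v(1, 2): C5/G5 P5 -> C4/G4 P5 similar
  -> R1 @ bar 6 tick 0 v(1, 2): C4/G4 P5 -> D4/A4 P5 similar

(1, 0, R4, (0, 2))
(2, 0, R4, (0, 2))
(3, 0, R4, (0, 1))
(3, 0, R7, (1,))
(4, 0, R2, (0, 1))
(4, 0, R2, (0, 2))
(4, 0, R2, (1, 2))
(5, 0, R1, (1, 2))
(6, 0, R1, (1, 2))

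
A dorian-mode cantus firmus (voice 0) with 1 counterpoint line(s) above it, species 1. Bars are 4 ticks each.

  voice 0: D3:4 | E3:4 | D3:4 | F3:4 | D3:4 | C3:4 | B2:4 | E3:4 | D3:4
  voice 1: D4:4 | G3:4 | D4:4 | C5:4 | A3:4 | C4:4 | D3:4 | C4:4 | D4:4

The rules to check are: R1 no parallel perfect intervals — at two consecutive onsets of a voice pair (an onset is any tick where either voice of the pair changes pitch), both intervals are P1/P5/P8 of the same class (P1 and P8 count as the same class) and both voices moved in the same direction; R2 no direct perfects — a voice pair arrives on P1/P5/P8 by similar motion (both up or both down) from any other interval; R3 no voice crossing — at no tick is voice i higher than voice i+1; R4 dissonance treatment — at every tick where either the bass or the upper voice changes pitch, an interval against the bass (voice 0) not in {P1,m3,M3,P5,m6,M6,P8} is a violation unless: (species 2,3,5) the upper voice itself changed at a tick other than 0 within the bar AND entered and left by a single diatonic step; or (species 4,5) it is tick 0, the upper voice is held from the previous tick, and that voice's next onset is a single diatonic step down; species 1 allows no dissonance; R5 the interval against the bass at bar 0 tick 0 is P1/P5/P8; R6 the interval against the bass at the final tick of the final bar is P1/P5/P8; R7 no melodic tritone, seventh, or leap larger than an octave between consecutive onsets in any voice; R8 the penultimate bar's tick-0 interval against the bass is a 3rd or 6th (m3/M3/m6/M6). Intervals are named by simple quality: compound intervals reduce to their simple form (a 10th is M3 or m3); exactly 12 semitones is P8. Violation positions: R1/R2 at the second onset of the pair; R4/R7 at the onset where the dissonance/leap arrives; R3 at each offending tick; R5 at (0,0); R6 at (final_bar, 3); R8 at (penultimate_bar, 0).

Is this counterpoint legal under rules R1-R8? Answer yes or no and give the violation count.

No (6 violations)

bar 0: v0=D3 v1=D4 (P8)
bar 1: v0=E3 v1=G3 (m3)
bar 2: v0=D3 v1=D4 (P8)
bar 3: v0=F3 v1=C5 (P5)
bar 4: v0=D3 v1=A3 (P5)
bar 5: v0=C3 v1=C4 (P8)
bar 6: v0=B2 v1=D3 (m3)
bar 7: v0=E3 v1=C4 (m6)
bar 8: v0=D3 v1=D4 (P8)
  R2 @ bar3.0: D3/D4 P8 -> F3/C5 P5 similar
  R7 @ bar3.0: D4->C5 leap 10st
  R1 @ bar4.0: F3/C5 P5 -> D3/A3 P5 similar
  R7 @ bar4.0: C5->A3 leap 15st
  R7 @ bar6.0: C4->D3 leap 10st
  R7 @ bar7.0: D3->C4 leap 10st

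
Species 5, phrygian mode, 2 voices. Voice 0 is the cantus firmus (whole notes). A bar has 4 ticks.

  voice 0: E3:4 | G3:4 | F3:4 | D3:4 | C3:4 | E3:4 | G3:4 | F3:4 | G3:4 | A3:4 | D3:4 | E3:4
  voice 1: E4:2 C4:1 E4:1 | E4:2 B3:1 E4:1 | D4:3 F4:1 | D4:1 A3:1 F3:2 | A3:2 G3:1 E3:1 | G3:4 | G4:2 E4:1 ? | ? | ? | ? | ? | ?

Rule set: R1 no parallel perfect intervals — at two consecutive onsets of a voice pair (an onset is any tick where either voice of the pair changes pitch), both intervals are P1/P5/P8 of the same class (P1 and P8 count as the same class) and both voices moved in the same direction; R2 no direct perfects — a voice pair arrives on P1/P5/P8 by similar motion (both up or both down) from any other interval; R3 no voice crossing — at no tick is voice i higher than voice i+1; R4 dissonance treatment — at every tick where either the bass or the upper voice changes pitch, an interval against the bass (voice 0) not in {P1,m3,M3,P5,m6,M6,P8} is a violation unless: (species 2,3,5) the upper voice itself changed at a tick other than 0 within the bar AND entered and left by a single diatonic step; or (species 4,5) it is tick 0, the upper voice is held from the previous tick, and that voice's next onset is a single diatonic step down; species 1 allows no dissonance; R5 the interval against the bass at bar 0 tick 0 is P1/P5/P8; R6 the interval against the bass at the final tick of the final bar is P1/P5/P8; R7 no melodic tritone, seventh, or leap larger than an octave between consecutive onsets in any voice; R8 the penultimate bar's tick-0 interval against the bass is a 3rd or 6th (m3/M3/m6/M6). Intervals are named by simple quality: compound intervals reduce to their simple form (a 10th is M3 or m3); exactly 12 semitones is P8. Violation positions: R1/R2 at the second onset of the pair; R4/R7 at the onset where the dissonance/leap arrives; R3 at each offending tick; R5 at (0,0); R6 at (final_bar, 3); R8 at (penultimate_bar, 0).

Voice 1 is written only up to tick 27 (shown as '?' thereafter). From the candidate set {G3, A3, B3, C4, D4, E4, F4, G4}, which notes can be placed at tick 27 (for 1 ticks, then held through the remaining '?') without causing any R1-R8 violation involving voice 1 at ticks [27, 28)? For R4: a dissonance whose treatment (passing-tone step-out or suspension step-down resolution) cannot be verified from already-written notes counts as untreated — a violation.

{B3, D4, E4, G3, G4}

G3: legal
A3: violates R4
B3: legal
C4: violates R4
D4: legal
E4: legal
F4: violates R4
G4: legal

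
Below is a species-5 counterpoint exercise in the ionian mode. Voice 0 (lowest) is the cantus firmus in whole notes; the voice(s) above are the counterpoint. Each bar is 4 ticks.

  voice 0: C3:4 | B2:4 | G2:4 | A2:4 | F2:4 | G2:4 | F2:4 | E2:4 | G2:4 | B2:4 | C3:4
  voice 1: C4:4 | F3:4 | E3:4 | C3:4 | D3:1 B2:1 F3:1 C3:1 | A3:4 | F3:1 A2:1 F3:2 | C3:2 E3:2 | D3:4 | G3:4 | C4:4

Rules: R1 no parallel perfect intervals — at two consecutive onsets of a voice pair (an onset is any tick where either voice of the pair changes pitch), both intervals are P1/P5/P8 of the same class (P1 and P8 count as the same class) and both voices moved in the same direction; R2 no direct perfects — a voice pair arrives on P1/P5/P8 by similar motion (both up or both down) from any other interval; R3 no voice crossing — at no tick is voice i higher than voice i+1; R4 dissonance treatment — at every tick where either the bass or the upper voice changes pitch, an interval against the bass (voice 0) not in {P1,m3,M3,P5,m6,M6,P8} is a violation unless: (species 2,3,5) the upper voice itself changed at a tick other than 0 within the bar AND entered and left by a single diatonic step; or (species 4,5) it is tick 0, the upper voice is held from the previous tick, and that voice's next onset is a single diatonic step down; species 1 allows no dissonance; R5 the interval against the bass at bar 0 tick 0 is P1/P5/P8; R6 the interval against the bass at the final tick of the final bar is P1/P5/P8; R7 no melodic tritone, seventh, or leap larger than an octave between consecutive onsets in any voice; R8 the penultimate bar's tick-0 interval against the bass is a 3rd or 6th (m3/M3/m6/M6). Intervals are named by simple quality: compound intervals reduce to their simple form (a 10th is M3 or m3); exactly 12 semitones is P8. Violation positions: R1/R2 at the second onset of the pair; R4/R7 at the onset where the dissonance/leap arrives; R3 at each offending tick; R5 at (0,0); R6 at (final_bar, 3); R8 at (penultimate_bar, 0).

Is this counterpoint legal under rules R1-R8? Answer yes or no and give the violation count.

bar 0: v0=C3 v1=C4 (P8)
bar 1: v0=B2 v1=F3 (TT)
bar 2: v0=G2 v1=E3 (M6)
bar 3: v0=A2 v1=C3 (m3)
bar 4: v0=F2 v1=D3 (M6)
bar 5: v0=G2 v1=A3 (M2)
bar 6: v0=F2 v1=F3 (P8)
bar 7: v0=E2 v1=C3 (m6)
bar 8: v0=G2 v1=D3 (P5)
bar 9: v0=B2 v1=G3 (m6)
bar 10: v0=C3 v1=C4 (P8)
  R4 @ bar1.0: B2/F3 TT untreated
  R4 @ bar4.1: F2/B2 TT untreated
  R7 @ bar4.2: B2->F3 leap 6st
  R4 @ bar5.0: G2/A3 M2 untreated
  R2 @ bar6.0: G2/A3 M2 -> F2/F3 P8 similar
  R2 @ bar10.0: B2/G3 m6 -> C3/C4 P8 similar

No (6 violations)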